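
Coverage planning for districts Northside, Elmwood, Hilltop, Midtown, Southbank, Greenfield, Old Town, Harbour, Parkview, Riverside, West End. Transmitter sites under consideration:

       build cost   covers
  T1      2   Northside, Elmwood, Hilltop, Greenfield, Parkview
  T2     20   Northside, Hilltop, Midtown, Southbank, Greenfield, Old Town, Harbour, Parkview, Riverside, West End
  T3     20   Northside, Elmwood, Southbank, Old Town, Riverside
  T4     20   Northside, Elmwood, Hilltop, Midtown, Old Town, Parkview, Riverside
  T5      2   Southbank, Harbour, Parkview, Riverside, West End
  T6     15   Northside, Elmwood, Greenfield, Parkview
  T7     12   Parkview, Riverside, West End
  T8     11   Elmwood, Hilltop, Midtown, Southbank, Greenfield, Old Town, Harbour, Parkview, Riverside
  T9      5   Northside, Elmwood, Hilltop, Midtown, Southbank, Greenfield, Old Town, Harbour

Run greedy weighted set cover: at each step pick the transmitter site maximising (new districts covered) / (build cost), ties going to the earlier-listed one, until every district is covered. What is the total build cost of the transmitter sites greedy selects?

Pick 1: T1 adds 5 new (Northside, Elmwood, Hilltop, Greenfield, Parkview) at build cost 2 (ratio 5/2).
Pick 2: T5 adds 4 new (Southbank, Harbour, Riverside, West End) at build cost 2 (ratio 4/2).
Pick 3: T9 adds 2 new (Midtown, Old Town) at build cost 5 (ratio 2/5).
Greedy total build cost: 2 + 2 + 5 = 9. (The true optimum is 7, so greedy overshoots here.)

9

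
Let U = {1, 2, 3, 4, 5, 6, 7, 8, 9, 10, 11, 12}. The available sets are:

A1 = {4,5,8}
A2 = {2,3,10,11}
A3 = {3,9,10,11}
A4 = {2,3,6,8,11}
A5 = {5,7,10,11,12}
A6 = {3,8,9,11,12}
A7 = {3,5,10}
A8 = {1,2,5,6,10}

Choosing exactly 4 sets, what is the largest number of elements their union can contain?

Choosing A1, A3, A5, A8 covers {1, 2, 3, 4, 5, 6, 7, 8, 9, 10, 11, 12} — 12 elements.
That is all 12 elements.

12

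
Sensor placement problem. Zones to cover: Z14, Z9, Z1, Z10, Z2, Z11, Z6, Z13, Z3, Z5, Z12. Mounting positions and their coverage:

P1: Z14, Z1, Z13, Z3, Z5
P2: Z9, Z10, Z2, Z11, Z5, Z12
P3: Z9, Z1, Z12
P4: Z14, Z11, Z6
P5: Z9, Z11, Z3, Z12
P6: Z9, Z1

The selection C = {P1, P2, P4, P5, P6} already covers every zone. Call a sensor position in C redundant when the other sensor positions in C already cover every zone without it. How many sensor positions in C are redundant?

2

Drop P1: Z13 uncovered — not redundant.
Drop P2: Z10, Z2 uncovered — not redundant.
Drop P4: Z6 uncovered — not redundant.
Drop P5: the rest still cover every zone — redundant.
Drop P6: the rest still cover every zone — redundant.
2 redundant: P5, P6.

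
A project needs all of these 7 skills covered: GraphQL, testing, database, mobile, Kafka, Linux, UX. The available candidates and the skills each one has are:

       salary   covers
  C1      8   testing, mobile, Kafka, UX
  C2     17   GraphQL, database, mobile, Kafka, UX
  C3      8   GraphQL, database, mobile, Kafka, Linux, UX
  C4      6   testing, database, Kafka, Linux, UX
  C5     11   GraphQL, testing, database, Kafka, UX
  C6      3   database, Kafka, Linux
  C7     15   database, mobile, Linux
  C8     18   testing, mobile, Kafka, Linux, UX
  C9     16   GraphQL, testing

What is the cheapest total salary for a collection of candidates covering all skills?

14

C3, C4 cover every skill at salary 8 + 6 = 14.
Any cover uses at least 2 candidates; among all covering selections none totals below 14.
Greedy by coverage-per-salary would pick C6, C1, C3 for 19 — worse than the optimum 14.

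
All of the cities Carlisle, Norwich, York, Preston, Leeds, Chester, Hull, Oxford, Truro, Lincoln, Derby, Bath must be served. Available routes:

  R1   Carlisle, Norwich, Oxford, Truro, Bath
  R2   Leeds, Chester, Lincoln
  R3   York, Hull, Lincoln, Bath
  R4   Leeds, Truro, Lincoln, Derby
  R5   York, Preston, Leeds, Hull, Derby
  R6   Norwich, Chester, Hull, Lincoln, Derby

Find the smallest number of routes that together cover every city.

R1, R2, R5 together cover {Carlisle, Norwich, York, Preston, Leeds, Chester, Hull, Oxford, Truro, Lincoln, Derby, Bath} — every city.
No 2 of the 6 routes cover everything (all 15 pairs fall short), so 3 is minimum.

3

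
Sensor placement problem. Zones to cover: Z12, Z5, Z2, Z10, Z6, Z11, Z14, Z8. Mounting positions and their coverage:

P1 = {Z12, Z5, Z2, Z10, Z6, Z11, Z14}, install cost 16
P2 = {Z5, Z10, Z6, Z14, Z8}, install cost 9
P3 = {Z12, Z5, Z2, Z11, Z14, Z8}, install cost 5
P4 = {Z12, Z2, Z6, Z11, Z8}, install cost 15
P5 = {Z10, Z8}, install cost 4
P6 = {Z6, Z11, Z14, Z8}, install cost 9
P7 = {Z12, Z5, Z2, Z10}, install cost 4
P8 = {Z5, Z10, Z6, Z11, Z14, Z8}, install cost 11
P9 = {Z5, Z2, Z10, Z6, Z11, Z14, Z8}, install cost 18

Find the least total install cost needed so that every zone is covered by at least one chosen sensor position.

13

P6, P7 cover every zone at install cost 9 + 4 = 13.
Any cover uses at least 2 sensor positions; among all covering selections none totals below 13.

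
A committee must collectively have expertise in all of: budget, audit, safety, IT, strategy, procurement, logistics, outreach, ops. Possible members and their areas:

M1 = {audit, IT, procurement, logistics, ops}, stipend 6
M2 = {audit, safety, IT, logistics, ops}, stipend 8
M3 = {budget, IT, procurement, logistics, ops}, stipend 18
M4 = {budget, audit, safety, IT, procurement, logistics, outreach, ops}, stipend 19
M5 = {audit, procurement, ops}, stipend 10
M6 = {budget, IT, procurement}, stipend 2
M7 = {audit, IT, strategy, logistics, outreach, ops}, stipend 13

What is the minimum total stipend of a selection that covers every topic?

23

M2, M6, M7 cover every topic at stipend 8 + 2 + 13 = 23.
Any cover uses at least 2 members; among all covering selections none totals below 23.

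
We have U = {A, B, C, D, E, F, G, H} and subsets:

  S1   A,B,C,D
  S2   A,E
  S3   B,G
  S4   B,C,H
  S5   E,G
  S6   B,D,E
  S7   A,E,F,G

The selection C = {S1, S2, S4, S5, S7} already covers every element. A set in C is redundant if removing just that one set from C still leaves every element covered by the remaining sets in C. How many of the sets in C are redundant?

Drop S1: D uncovered — not redundant.
Drop S2: the rest still cover every element — redundant.
Drop S4: H uncovered — not redundant.
Drop S5: the rest still cover every element — redundant.
Drop S7: F uncovered — not redundant.
2 redundant: S2, S5.

2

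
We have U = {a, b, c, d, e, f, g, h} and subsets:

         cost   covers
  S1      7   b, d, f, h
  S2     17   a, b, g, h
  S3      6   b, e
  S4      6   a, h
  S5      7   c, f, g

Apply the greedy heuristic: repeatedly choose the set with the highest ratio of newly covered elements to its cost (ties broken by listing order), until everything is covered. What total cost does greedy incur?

26

Pick 1: S1 adds 4 new (b, d, f, h) at cost 7 (ratio 4/7).
Pick 2: S5 adds 2 new (c, g) at cost 7 (ratio 2/7).
Pick 3: S3 adds 1 new (e) at cost 6 (ratio 1/6).
Pick 4: S4 adds 1 new (a) at cost 6 (ratio 1/6).
Greedy total cost: 7 + 7 + 6 + 6 = 26.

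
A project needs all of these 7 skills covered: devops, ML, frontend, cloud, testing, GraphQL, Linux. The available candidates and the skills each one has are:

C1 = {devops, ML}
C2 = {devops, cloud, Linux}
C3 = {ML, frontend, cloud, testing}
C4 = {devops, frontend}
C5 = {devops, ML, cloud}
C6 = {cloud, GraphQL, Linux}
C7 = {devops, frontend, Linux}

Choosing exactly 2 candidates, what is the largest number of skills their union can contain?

Choosing C2, C3 covers {devops, ML, frontend, cloud, testing, Linux} — 6 skills.
No choice of 2 candidates does better; here GraphQL is left uncovered.

6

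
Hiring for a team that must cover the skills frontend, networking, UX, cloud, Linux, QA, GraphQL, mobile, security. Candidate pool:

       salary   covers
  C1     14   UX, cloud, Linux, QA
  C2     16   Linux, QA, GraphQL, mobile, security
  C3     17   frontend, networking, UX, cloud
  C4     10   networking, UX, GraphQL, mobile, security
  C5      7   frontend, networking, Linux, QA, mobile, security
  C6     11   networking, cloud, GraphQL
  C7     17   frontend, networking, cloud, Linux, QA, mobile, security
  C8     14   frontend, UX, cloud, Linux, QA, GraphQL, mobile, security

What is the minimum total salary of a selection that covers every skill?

C5, C8 cover every skill at salary 7 + 14 = 21.
Any cover uses at least 2 candidates; among all covering selections none totals below 21.

21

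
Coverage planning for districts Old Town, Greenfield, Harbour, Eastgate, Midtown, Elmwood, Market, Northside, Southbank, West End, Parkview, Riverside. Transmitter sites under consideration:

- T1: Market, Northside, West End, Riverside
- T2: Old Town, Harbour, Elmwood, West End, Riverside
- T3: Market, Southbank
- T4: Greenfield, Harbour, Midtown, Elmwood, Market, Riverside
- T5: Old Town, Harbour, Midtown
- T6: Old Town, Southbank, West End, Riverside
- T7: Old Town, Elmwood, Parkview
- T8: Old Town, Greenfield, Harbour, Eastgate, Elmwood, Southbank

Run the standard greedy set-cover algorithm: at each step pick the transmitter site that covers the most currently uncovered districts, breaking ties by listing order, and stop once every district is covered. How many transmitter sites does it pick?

Pick 1: T4 covers 6 new districts (Greenfield, Harbour, Midtown, Elmwood, Market, Riverside).
Pick 2: T6 covers 3 new districts (Old Town, Southbank, West End).
Pick 3: T1 covers 1 new districts (Northside).
Pick 4: T7 covers 1 new districts (Parkview).
Pick 5: T8 covers 1 new districts (Eastgate).
Greedy uses 5 transmitter sites. (The true minimum is 4.)

5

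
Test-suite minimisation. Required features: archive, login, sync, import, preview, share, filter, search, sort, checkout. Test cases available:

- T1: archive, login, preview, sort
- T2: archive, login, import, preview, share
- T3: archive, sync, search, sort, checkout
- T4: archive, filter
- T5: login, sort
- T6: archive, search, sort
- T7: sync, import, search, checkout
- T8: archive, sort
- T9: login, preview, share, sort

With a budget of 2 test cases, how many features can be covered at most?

Choosing T2, T3 covers {archive, login, sync, import, preview, share, search, sort, checkout} — 9 features.
No choice of 2 test cases does better; here filter is left uncovered.

9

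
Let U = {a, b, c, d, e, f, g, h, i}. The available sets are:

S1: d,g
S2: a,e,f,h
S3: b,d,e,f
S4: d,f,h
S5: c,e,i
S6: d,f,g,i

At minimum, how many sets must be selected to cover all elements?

4

S1, S2, S3, S5 together cover {a, b, c, d, e, f, g, h, i} — every element.
No 3 of the 6 sets cover everything (all 20 triples fall short), so 4 is minimum.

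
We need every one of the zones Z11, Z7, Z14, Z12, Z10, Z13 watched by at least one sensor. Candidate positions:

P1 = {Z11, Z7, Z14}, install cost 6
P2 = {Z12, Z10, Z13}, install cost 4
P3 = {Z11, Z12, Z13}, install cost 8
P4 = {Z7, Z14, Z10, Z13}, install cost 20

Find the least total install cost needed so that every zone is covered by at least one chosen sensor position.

P1, P2 cover every zone at install cost 6 + 4 = 10.
Any cover uses at least 2 sensor positions; among all covering selections none totals below 10.

10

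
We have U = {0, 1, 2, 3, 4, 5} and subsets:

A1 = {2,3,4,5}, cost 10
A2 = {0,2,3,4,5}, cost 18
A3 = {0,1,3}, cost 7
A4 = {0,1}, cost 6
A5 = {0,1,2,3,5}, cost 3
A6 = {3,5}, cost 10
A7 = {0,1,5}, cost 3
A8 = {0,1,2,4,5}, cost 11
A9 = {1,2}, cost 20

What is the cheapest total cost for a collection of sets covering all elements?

A1, A5 cover every element at cost 10 + 3 = 13.
Any cover uses at least 2 sets; among all covering selections none totals below 13.

13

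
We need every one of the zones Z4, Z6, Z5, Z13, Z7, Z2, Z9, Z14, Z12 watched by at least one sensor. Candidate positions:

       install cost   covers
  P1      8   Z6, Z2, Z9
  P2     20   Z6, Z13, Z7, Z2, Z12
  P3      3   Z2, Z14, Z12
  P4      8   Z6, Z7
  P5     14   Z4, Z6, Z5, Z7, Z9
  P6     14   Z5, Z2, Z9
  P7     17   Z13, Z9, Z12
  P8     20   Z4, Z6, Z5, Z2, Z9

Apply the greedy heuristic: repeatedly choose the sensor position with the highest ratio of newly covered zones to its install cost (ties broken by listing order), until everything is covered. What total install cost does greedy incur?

34

Pick 1: P3 adds 3 new (Z2, Z14, Z12) at install cost 3 (ratio 3/3).
Pick 2: P5 adds 5 new (Z4, Z6, Z5, Z7, Z9) at install cost 14 (ratio 5/14).
Pick 3: P7 adds 1 new (Z13) at install cost 17 (ratio 1/17).
Greedy total install cost: 3 + 14 + 17 = 34.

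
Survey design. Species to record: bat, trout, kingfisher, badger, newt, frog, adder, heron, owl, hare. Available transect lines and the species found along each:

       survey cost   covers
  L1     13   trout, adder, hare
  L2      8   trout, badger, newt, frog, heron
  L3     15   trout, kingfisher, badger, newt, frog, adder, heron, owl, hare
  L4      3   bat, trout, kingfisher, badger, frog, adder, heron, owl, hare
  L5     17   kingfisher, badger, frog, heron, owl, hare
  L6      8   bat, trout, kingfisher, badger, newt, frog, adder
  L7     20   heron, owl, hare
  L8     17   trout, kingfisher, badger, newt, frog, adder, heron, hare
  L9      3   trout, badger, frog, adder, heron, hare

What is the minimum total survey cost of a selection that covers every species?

11

L2, L4 cover every species at survey cost 8 + 3 = 11.
Any cover uses at least 2 transects; among all covering selections none totals below 11.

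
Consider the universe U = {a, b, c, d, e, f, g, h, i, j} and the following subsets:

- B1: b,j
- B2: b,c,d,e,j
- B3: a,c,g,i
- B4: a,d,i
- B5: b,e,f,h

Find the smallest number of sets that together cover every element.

3

B2, B3, B5 together cover {a, b, c, d, e, f, g, h, i, j} — every element.
No 2 of the 5 sets cover everything (all 10 pairs fall short), so 3 is minimum.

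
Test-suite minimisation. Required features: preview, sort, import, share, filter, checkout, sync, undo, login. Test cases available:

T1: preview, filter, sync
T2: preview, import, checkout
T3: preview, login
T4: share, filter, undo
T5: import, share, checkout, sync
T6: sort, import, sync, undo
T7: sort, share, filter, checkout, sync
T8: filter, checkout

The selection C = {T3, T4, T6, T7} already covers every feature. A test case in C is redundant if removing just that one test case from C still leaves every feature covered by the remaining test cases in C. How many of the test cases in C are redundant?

Drop T3: preview, login uncovered — not redundant.
Drop T4: the rest still cover every feature — redundant.
Drop T6: import uncovered — not redundant.
Drop T7: checkout uncovered — not redundant.
1 redundant: T4.

1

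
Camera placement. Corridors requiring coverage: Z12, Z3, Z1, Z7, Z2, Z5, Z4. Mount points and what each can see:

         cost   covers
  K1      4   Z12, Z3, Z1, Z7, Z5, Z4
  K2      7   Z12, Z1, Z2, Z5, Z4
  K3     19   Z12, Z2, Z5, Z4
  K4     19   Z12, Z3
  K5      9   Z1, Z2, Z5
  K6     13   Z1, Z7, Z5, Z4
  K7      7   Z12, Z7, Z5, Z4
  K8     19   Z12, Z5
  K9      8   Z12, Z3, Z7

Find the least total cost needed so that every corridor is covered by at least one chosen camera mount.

11

K1, K2 cover every corridor at cost 4 + 7 = 11.
Any cover uses at least 2 camera mounts; among all covering selections none totals below 11.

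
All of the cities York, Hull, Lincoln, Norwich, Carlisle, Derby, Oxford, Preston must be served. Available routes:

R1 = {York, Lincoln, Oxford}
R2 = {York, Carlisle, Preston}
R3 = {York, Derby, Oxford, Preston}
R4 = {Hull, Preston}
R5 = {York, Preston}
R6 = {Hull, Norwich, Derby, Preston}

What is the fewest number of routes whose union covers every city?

3

R1, R2, R6 together cover {York, Hull, Lincoln, Norwich, Carlisle, Derby, Oxford, Preston} — every city.
No 2 of the 6 routes cover everything (all 15 pairs fall short), so 3 is minimum.
Greedy (largest uncovered first) would take R3, R6, R1, R2 — 4 routes — but 3 suffice.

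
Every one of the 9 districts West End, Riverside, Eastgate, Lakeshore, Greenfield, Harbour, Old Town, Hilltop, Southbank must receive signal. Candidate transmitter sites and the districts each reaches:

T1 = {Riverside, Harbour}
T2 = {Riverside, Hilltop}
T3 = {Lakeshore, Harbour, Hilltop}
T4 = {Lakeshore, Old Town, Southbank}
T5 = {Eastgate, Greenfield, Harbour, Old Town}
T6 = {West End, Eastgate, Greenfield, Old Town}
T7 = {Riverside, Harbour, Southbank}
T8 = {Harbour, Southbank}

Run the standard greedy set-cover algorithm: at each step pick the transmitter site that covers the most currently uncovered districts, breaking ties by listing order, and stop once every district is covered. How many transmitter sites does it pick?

Pick 1: T5 covers 4 new districts (Eastgate, Greenfield, Harbour, Old Town).
Pick 2: T2 covers 2 new districts (Riverside, Hilltop).
Pick 3: T4 covers 2 new districts (Lakeshore, Southbank).
Pick 4: T6 covers 1 new districts (West End).
Greedy uses 4 transmitter sites. (The true minimum is 3.)

4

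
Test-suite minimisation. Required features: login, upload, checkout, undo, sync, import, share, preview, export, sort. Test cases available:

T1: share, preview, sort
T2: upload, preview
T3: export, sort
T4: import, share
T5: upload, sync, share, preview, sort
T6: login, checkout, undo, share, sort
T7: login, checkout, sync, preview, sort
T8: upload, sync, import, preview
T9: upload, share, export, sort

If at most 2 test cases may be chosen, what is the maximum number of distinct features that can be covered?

Choosing T6, T8 covers {login, upload, checkout, undo, sync, import, share, preview, sort} — 9 features.
No choice of 2 test cases does better; here export is left uncovered.

9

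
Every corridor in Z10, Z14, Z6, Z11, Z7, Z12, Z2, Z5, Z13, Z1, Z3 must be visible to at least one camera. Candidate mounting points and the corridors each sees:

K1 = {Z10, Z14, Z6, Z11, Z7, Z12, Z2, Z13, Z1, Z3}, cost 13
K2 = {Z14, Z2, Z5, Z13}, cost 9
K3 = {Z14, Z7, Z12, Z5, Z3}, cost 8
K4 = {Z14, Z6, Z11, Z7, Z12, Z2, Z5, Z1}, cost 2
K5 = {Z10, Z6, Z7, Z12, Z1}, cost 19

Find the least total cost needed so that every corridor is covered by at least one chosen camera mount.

K1, K4 cover every corridor at cost 13 + 2 = 15.
Any cover uses at least 2 camera mounts; among all covering selections none totals below 15.

15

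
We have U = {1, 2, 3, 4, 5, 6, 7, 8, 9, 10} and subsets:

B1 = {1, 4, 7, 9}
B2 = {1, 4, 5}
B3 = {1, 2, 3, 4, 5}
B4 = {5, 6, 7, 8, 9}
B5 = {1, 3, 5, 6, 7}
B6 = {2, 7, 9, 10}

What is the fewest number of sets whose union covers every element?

3

B3, B4, B6 together cover {1, 2, 3, 4, 5, 6, 7, 8, 9, 10} — every element.
No 2 of the 6 sets cover everything (all 15 pairs fall short), so 3 is minimum.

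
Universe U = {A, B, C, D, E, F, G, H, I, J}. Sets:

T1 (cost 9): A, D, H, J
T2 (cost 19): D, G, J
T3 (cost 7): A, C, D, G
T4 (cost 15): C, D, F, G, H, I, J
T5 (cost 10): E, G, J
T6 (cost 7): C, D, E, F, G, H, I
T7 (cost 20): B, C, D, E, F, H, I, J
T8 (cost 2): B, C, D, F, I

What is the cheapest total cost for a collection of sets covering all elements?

T1, T6, T8 cover every element at cost 9 + 7 + 2 = 18.
Any cover uses at least 2 sets; among all covering selections none totals below 18.

18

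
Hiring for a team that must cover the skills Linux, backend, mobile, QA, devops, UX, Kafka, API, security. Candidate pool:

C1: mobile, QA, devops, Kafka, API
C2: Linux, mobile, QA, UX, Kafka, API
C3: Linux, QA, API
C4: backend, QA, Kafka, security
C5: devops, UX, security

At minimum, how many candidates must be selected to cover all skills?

C1, C2, C4 together cover {Linux, backend, mobile, QA, devops, UX, Kafka, API, security} — every skill.
No 2 of the 5 candidates cover everything (all 10 pairs fall short), so 3 is minimum.

3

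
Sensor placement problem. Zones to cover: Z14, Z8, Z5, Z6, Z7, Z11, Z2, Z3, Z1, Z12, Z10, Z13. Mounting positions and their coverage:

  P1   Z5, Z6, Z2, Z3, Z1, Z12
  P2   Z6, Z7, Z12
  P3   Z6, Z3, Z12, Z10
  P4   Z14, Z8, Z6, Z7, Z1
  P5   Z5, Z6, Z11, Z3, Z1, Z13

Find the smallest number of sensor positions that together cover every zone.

P1, P3, P4, P5 together cover {Z14, Z8, Z5, Z6, Z7, Z11, Z2, Z3, Z1, Z12, Z10, Z13} — every zone.
No 3 of the 5 sensor positions cover everything (all 10 triples fall short), so 4 is minimum.

4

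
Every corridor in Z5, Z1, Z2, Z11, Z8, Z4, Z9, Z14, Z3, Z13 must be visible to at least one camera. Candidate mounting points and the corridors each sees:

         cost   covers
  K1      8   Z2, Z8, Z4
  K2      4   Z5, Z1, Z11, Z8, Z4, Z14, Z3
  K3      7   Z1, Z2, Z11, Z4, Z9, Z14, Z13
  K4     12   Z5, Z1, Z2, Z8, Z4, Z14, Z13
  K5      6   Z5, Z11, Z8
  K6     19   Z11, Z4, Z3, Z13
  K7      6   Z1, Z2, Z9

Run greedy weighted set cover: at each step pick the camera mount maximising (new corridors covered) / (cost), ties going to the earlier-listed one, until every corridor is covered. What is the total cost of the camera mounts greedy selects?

11

Pick 1: K2 adds 7 new (Z5, Z1, Z11, Z8, Z4, Z14, Z3) at cost 4 (ratio 7/4).
Pick 2: K3 adds 3 new (Z2, Z9, Z13) at cost 7 (ratio 3/7).
Greedy total cost: 4 + 7 = 11.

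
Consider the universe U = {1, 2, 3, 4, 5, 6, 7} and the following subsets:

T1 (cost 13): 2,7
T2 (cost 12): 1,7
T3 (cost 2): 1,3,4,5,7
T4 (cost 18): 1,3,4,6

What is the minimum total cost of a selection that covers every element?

T1, T3, T4 cover every element at cost 13 + 2 + 18 = 33.
Any cover uses at least 3 sets; among all covering selections none totals below 33.

33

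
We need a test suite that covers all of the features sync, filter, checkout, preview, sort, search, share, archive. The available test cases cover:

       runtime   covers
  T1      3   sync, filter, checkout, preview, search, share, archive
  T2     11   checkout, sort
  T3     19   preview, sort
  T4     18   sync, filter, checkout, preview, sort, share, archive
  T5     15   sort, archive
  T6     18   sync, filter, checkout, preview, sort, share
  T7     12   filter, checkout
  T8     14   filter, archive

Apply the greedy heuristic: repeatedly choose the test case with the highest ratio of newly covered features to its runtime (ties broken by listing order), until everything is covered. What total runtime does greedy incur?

Pick 1: T1 adds 7 new (sync, filter, checkout, preview, search, share, archive) at runtime 3 (ratio 7/3).
Pick 2: T2 adds 1 new (sort) at runtime 11 (ratio 1/11).
Greedy total runtime: 3 + 11 = 14.

14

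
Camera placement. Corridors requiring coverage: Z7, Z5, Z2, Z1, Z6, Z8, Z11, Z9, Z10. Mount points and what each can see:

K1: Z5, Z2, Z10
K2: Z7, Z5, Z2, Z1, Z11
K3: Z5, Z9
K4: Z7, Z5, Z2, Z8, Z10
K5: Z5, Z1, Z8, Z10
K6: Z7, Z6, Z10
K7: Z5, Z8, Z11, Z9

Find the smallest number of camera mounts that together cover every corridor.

K2, K6, K7 together cover {Z7, Z5, Z2, Z1, Z6, Z8, Z11, Z9, Z10} — every corridor.
No 2 of the 7 camera mounts cover everything (all 21 pairs fall short), so 3 is minimum.
Greedy (largest uncovered first) would take K2, K4, K3, K6 — 4 camera mounts — but 3 suffice.

3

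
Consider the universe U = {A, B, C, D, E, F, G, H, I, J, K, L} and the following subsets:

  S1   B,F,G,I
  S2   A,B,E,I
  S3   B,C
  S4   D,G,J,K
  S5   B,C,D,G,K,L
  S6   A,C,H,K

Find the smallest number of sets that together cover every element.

5

S1, S2, S4, S5, S6 together cover {A, B, C, D, E, F, G, H, I, J, K, L} — every element.
No 4 of the 6 sets cover everything (all 15 size-4 selections fall short), so 5 is minimum.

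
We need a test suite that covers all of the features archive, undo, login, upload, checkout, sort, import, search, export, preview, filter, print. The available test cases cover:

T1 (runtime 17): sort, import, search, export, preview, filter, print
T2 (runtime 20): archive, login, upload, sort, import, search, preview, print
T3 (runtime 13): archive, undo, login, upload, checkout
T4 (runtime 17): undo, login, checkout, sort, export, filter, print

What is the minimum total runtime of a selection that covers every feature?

30

T1, T3 cover every feature at runtime 17 + 13 = 30.
Any cover uses at least 2 test cases; among all covering selections none totals below 30.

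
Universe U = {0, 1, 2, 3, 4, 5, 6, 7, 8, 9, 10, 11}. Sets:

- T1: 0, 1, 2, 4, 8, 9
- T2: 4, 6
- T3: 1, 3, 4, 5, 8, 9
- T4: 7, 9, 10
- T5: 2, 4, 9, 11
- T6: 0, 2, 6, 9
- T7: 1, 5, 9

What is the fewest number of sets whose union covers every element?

4

T3, T4, T5, T6 together cover {0, 1, 2, 3, 4, 5, 6, 7, 8, 9, 10, 11} — every element.
No 3 of the 7 sets cover everything (all 35 triples fall short), so 4 is minimum.
Greedy (largest uncovered first) would take T1, T3, T4, T2, T5 — 5 sets — but 4 suffice.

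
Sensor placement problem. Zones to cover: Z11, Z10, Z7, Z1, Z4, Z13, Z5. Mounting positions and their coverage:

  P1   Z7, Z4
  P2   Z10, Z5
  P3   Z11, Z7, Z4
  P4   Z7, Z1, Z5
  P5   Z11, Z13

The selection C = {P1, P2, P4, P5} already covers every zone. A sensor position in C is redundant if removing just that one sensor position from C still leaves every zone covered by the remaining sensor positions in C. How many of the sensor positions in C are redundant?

Drop P1: Z4 uncovered — not redundant.
Drop P2: Z10 uncovered — not redundant.
Drop P4: Z1 uncovered — not redundant.
Drop P5: Z11, Z13 uncovered — not redundant.
None of the sensor positions in C is redundant.

0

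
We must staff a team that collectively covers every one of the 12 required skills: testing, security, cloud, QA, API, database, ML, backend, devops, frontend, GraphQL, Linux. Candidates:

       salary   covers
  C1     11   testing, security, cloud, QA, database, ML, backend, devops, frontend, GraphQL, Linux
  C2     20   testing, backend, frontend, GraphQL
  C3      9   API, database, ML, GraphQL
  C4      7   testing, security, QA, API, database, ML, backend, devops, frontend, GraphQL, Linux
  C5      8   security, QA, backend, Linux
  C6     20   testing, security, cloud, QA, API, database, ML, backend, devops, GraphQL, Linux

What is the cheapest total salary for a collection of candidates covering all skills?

C1, C4 cover every skill at salary 11 + 7 = 18.
Any cover uses at least 2 candidates; among all covering selections none totals below 18.

18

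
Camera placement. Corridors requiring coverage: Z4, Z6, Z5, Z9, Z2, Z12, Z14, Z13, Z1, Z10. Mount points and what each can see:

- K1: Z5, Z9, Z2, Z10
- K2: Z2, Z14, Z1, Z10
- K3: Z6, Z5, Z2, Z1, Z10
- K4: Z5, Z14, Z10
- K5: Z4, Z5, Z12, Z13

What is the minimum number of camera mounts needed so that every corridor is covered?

K1, K2, K3, K5 together cover {Z4, Z6, Z5, Z9, Z2, Z12, Z14, Z13, Z1, Z10} — every corridor.
No 3 of the 5 camera mounts cover everything (all 10 triples fall short), so 4 is minimum.

4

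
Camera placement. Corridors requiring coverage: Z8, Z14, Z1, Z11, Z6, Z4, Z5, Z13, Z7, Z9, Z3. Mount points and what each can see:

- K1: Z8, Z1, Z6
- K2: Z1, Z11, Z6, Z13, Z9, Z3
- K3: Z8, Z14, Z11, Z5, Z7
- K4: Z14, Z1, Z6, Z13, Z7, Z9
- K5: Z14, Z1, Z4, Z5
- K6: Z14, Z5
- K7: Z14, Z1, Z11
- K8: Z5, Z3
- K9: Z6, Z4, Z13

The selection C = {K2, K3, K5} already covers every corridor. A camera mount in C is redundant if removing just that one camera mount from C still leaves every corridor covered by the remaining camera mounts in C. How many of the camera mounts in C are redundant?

Drop K2: Z6, Z13, Z9, Z3 uncovered — not redundant.
Drop K3: Z8, Z7 uncovered — not redundant.
Drop K5: Z4 uncovered — not redundant.
None of the camera mounts in C is redundant.

0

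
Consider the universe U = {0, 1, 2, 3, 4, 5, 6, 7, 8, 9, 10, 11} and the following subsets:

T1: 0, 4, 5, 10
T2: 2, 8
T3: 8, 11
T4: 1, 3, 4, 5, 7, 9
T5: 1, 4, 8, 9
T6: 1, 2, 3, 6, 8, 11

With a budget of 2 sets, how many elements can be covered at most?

10

Choosing T1, T6 covers {0, 1, 2, 3, 4, 5, 6, 8, 10, 11} — 10 elements.
No choice of 2 sets does better; here 7, 9 are left uncovered.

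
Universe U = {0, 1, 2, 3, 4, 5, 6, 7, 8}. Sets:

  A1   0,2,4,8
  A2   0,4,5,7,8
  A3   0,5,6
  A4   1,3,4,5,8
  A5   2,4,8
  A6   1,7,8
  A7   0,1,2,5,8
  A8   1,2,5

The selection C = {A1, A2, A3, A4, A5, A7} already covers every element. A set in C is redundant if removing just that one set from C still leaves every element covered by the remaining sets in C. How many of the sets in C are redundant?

Drop A1: the rest still cover every element — redundant.
Drop A2: 7 uncovered — not redundant.
Drop A3: 6 uncovered — not redundant.
Drop A4: 3 uncovered — not redundant.
Drop A5: the rest still cover every element — redundant.
Drop A7: the rest still cover every element — redundant.
3 redundant: A1, A5, A7.

3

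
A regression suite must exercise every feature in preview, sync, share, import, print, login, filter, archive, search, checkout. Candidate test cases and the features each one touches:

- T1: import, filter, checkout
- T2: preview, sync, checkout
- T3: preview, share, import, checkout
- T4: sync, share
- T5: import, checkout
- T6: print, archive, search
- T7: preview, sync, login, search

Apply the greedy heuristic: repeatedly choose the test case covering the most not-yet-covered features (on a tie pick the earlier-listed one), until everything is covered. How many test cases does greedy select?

Pick 1: T3 covers 4 new features (preview, share, import, checkout).
Pick 2: T6 covers 3 new features (print, archive, search).
Pick 3: T7 covers 2 new features (sync, login).
Pick 4: T1 covers 1 new features (filter).
Greedy uses 4 test cases.

4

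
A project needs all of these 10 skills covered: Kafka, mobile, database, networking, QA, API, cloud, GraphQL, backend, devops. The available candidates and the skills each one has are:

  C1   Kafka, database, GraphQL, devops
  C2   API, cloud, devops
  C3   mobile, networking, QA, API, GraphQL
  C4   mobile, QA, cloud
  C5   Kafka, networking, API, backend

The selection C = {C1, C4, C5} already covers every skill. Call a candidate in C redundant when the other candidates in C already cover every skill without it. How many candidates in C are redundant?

0

Drop C1: database, GraphQL, devops uncovered — not redundant.
Drop C4: mobile, QA, cloud uncovered — not redundant.
Drop C5: networking, API, backend uncovered — not redundant.
None of the candidates in C is redundant.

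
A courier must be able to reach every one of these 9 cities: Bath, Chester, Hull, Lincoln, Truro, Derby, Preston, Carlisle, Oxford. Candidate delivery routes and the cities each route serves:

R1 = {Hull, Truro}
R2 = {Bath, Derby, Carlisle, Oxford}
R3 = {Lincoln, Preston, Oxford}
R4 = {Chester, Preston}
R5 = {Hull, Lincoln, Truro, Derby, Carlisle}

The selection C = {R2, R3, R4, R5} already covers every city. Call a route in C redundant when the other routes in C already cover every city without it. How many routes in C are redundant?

1

Drop R2: Bath uncovered — not redundant.
Drop R3: the rest still cover every city — redundant.
Drop R4: Chester uncovered — not redundant.
Drop R5: Hull, Truro uncovered — not redundant.
1 redundant: R3.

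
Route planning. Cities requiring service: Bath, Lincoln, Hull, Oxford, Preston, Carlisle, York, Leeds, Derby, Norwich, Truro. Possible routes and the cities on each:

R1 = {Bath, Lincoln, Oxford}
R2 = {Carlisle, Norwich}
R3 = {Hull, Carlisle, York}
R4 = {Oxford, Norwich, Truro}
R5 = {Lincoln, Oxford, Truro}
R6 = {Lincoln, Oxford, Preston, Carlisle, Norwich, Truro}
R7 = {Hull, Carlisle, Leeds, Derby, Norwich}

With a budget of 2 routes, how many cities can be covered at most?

Choosing R6, R7 covers {Lincoln, Hull, Oxford, Preston, Carlisle, Leeds, Derby, Norwich, Truro} — 9 cities.
No choice of 2 routes does better; here Bath, York are left uncovered.

9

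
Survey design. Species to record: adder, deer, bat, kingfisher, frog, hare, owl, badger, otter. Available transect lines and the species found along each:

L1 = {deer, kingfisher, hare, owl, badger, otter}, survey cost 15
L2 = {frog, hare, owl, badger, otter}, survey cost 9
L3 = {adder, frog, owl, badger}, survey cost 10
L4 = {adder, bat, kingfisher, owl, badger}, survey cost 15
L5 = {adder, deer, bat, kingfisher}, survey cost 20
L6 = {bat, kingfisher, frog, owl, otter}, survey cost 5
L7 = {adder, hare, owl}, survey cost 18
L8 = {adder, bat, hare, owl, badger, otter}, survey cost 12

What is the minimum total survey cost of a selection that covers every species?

29

L2, L5 cover every species at survey cost 9 + 20 = 29.
Any cover uses at least 2 transects; among all covering selections none totals below 29.
Greedy by coverage-per-survey cost would pick L6, L8, L1 for 32 — worse than the optimum 29.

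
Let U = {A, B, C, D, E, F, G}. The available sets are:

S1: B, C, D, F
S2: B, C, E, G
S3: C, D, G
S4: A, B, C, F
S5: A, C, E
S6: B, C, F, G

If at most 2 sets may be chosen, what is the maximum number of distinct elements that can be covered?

Choosing S1, S2 covers {B, C, D, E, F, G} — 6 elements.
No choice of 2 sets does better; here A is left uncovered.

6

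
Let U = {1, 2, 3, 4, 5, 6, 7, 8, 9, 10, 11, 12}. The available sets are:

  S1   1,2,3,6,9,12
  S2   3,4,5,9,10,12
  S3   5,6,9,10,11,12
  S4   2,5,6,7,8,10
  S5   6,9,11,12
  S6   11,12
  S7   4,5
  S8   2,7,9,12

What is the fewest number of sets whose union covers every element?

S1, S2, S3, S4 together cover {1, 2, 3, 4, 5, 6, 7, 8, 9, 10, 11, 12} — every element.
No 3 of the 8 sets cover everything (all 56 triples fall short), so 4 is minimum.

4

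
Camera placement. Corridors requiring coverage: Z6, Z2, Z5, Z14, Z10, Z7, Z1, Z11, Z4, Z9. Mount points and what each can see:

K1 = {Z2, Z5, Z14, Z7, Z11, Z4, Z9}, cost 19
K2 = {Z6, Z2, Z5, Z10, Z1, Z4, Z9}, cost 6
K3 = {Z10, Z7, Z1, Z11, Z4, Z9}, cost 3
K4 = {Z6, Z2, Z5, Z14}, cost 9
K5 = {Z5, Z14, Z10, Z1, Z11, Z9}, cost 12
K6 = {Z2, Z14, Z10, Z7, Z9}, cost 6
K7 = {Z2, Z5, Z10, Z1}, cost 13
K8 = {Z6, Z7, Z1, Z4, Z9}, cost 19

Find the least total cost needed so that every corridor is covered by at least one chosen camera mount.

K3, K4 cover every corridor at cost 3 + 9 = 12.
Any cover uses at least 2 camera mounts; among all covering selections none totals below 12.

12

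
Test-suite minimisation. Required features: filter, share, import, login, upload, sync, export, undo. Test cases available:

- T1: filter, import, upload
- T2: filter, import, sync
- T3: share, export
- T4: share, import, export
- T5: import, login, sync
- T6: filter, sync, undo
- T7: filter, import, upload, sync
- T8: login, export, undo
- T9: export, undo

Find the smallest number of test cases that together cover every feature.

3

T3, T7, T8 together cover {filter, share, import, login, upload, sync, export, undo} — every feature.
No 2 of the 9 test cases cover everything (all 36 pairs fall short), so 3 is minimum.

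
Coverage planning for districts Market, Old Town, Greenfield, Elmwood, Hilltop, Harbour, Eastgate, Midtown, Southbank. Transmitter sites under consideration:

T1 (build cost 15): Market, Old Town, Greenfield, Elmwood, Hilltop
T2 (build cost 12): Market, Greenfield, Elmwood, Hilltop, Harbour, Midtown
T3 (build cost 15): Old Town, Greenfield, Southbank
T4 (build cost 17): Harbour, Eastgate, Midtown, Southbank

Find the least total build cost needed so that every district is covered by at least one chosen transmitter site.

32

T1, T4 cover every district at build cost 15 + 17 = 32.
Any cover uses at least 2 transmitter sites; among all covering selections none totals below 32.
Greedy by coverage-per-build cost would pick T2, T3, T4 for 44 — worse than the optimum 32.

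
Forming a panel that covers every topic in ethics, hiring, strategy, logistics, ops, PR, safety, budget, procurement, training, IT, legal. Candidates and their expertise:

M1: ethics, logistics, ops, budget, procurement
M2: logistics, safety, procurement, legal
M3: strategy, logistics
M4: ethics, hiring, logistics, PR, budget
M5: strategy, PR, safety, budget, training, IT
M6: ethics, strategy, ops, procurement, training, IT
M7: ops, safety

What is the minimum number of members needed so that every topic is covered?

M2, M4, M6 together cover {ethics, hiring, strategy, logistics, ops, PR, safety, budget, procurement, training, IT, legal} — every topic.
No 2 of the 7 members cover everything (all 21 pairs fall short), so 3 is minimum.
Greedy (largest uncovered first) would take M5, M1, M2, M4 — 4 members — but 3 suffice.

3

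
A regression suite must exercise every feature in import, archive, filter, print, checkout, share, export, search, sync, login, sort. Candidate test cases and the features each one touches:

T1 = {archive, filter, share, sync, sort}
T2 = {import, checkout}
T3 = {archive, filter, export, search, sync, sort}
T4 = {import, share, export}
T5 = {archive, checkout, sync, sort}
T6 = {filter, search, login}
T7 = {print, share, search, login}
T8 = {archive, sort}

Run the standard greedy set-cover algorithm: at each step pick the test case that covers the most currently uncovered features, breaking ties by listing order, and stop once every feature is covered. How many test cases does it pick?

3

Pick 1: T3 covers 6 new features (archive, filter, export, search, sync, sort).
Pick 2: T7 covers 3 new features (print, share, login).
Pick 3: T2 covers 2 new features (import, checkout).
Greedy uses 3 test cases.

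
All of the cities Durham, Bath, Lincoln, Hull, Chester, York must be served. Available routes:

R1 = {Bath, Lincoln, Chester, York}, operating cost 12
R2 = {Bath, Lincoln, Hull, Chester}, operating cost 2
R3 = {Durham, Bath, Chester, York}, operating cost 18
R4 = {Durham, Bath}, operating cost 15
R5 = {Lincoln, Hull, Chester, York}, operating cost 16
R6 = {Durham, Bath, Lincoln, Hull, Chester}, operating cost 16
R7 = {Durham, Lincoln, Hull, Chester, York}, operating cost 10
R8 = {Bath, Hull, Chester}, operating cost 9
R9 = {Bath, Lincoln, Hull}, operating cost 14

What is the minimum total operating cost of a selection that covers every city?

R2, R7 cover every city at operating cost 2 + 10 = 12.
Any cover uses at least 2 routes; among all covering selections none totals below 12.

12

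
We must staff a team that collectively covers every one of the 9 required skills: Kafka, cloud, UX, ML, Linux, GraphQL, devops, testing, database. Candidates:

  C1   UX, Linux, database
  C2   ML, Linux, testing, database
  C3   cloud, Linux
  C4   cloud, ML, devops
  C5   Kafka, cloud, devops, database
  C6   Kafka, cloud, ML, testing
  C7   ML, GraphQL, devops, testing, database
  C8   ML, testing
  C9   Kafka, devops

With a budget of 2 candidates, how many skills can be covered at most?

Choosing C1, C6 covers {Kafka, cloud, UX, ML, Linux, testing, database} — 7 skills.
No choice of 2 candidates does better; here GraphQL, devops are left uncovered.

7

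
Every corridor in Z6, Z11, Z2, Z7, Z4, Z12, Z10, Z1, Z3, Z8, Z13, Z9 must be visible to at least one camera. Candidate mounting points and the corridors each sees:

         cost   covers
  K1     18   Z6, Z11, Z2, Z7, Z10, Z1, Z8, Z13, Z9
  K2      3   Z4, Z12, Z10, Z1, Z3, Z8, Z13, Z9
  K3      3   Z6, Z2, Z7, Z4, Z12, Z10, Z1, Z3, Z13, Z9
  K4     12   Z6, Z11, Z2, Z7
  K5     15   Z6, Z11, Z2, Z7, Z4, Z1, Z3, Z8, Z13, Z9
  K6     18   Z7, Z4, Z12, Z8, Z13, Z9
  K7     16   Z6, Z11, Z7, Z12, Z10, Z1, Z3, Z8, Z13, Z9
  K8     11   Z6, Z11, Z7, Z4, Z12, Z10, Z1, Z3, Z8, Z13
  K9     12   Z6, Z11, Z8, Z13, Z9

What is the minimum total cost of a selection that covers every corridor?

14

K3, K8 cover every corridor at cost 3 + 11 = 14.
Any cover uses at least 2 camera mounts; among all covering selections none totals below 14.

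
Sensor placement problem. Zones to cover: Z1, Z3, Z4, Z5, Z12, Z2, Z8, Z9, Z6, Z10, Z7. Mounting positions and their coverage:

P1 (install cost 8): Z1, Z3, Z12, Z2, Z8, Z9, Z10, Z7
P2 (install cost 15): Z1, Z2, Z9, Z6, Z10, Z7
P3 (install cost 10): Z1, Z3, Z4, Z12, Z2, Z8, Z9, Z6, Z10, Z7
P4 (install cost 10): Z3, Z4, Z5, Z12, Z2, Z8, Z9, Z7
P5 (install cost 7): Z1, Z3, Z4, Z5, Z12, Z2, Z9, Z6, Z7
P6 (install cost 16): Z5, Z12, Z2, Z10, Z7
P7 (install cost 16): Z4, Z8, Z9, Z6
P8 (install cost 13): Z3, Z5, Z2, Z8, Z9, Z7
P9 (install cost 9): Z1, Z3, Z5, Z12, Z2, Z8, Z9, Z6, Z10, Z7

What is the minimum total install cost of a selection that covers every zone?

P1, P5 cover every zone at install cost 8 + 7 = 15.
Any cover uses at least 2 sensor positions; among all covering selections none totals below 15.

15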